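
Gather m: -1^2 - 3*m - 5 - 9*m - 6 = -12*m - 12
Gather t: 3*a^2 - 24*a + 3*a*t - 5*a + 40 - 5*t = 3*a^2 - 29*a + t*(3*a - 5) + 40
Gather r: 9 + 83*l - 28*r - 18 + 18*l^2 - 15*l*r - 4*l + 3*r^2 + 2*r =18*l^2 + 79*l + 3*r^2 + r*(-15*l - 26) - 9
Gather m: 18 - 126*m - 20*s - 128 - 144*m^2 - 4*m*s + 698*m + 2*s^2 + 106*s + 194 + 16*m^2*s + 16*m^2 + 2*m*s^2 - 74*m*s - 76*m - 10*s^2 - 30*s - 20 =m^2*(16*s - 128) + m*(2*s^2 - 78*s + 496) - 8*s^2 + 56*s + 64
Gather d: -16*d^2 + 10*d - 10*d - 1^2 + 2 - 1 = -16*d^2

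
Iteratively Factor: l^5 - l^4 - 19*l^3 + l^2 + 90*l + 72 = (l + 3)*(l^4 - 4*l^3 - 7*l^2 + 22*l + 24) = (l + 1)*(l + 3)*(l^3 - 5*l^2 - 2*l + 24) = (l + 1)*(l + 2)*(l + 3)*(l^2 - 7*l + 12) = (l - 4)*(l + 1)*(l + 2)*(l + 3)*(l - 3)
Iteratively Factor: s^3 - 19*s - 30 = (s + 3)*(s^2 - 3*s - 10) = (s - 5)*(s + 3)*(s + 2)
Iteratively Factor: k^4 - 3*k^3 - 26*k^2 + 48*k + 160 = (k - 4)*(k^3 + k^2 - 22*k - 40) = (k - 5)*(k - 4)*(k^2 + 6*k + 8) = (k - 5)*(k - 4)*(k + 2)*(k + 4)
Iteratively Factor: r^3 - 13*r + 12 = (r - 1)*(r^2 + r - 12) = (r - 3)*(r - 1)*(r + 4)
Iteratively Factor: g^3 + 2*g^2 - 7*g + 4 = (g + 4)*(g^2 - 2*g + 1) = (g - 1)*(g + 4)*(g - 1)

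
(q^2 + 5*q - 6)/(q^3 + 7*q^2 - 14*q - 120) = (q - 1)/(q^2 + q - 20)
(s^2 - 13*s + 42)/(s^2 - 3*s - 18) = (s - 7)/(s + 3)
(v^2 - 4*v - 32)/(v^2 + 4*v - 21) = (v^2 - 4*v - 32)/(v^2 + 4*v - 21)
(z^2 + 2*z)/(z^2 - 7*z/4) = 4*(z + 2)/(4*z - 7)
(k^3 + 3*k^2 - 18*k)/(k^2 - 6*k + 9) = k*(k + 6)/(k - 3)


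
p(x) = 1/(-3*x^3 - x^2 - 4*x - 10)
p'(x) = (9*x^2 + 2*x + 4)/(-3*x^3 - x^2 - 4*x - 10)^2 = (9*x^2 + 2*x + 4)/(3*x^3 + x^2 + 4*x + 10)^2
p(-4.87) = 0.00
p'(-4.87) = 0.00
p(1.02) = -0.05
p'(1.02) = 0.05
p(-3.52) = 0.01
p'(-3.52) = 0.01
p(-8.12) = 0.00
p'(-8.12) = 0.00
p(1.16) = -0.05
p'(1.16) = 0.04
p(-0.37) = -0.12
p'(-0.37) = 0.06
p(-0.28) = -0.11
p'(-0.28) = 0.05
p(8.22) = -0.00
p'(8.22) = 0.00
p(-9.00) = 0.00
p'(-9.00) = 0.00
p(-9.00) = 0.00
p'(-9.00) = 0.00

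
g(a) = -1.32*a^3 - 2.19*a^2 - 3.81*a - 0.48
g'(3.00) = -52.59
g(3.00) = -67.26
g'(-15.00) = -829.11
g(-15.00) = 4018.92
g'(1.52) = -19.62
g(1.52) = -15.97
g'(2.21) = -32.83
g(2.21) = -33.84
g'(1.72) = -23.06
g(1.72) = -20.23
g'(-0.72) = -2.71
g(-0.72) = 1.62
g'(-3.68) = -41.32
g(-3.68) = 49.67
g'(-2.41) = -16.25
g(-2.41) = 14.46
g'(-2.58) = -18.87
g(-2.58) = 17.44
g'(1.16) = -14.22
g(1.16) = -9.91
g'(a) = -3.96*a^2 - 4.38*a - 3.81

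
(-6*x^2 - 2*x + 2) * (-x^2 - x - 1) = 6*x^4 + 8*x^3 + 6*x^2 - 2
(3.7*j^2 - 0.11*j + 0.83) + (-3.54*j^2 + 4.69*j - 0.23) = 0.16*j^2 + 4.58*j + 0.6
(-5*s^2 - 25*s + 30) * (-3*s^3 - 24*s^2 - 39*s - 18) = 15*s^5 + 195*s^4 + 705*s^3 + 345*s^2 - 720*s - 540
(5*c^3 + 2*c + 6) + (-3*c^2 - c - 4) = 5*c^3 - 3*c^2 + c + 2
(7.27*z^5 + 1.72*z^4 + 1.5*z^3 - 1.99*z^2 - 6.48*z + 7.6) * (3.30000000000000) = 23.991*z^5 + 5.676*z^4 + 4.95*z^3 - 6.567*z^2 - 21.384*z + 25.08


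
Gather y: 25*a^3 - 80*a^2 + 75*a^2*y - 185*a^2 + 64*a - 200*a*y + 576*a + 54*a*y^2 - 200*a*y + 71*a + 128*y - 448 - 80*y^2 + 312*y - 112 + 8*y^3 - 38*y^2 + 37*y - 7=25*a^3 - 265*a^2 + 711*a + 8*y^3 + y^2*(54*a - 118) + y*(75*a^2 - 400*a + 477) - 567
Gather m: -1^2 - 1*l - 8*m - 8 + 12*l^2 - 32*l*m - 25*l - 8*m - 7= 12*l^2 - 26*l + m*(-32*l - 16) - 16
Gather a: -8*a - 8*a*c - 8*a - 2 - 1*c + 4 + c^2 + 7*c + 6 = a*(-8*c - 16) + c^2 + 6*c + 8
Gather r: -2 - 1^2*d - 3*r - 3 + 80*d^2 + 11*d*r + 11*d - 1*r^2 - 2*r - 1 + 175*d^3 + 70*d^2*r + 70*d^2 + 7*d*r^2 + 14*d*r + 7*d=175*d^3 + 150*d^2 + 17*d + r^2*(7*d - 1) + r*(70*d^2 + 25*d - 5) - 6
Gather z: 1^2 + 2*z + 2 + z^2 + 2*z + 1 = z^2 + 4*z + 4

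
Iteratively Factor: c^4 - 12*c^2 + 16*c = (c - 2)*(c^3 + 2*c^2 - 8*c) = (c - 2)*(c + 4)*(c^2 - 2*c) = (c - 2)^2*(c + 4)*(c)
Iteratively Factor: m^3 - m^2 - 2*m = (m + 1)*(m^2 - 2*m) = m*(m + 1)*(m - 2)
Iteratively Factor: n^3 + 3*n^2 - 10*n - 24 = (n + 2)*(n^2 + n - 12) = (n + 2)*(n + 4)*(n - 3)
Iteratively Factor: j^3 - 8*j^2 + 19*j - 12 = (j - 4)*(j^2 - 4*j + 3) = (j - 4)*(j - 3)*(j - 1)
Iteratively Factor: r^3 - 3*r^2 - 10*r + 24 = (r - 4)*(r^2 + r - 6) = (r - 4)*(r + 3)*(r - 2)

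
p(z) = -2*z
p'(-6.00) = -2.00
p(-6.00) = 12.00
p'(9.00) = -2.00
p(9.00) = -18.00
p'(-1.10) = -2.00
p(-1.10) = 2.20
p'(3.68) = -2.00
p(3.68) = -7.36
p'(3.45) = -2.00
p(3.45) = -6.90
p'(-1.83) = -2.00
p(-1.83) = 3.66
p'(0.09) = -2.00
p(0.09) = -0.18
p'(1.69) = -2.00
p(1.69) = -3.38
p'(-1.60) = -2.00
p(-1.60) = 3.20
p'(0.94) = -2.00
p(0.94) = -1.88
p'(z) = -2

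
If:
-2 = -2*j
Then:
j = 1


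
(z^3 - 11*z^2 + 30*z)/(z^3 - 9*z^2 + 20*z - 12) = z*(z - 5)/(z^2 - 3*z + 2)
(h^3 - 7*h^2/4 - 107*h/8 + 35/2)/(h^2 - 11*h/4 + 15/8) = (2*h^2 - h - 28)/(2*h - 3)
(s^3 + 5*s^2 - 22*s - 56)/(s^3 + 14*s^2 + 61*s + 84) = (s^2 - 2*s - 8)/(s^2 + 7*s + 12)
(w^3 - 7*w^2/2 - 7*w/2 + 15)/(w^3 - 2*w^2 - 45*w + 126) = (w^2 - w/2 - 5)/(w^2 + w - 42)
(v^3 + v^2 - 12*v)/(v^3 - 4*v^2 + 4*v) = (v^2 + v - 12)/(v^2 - 4*v + 4)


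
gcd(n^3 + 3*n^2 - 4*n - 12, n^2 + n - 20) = 1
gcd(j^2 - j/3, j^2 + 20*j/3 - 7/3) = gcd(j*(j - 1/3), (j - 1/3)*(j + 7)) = j - 1/3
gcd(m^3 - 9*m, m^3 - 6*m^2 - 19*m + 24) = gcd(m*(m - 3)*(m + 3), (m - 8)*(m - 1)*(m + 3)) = m + 3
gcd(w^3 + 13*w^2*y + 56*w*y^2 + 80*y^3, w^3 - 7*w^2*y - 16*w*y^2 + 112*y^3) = w + 4*y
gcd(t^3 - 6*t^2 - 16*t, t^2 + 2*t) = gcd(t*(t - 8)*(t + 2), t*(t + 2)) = t^2 + 2*t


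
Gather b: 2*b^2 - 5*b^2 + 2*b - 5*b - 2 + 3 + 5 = -3*b^2 - 3*b + 6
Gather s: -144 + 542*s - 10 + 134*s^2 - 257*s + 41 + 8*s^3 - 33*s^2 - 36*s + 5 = 8*s^3 + 101*s^2 + 249*s - 108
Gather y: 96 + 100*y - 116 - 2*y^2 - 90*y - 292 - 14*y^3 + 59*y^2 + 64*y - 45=-14*y^3 + 57*y^2 + 74*y - 357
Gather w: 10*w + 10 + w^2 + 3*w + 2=w^2 + 13*w + 12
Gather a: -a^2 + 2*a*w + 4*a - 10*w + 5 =-a^2 + a*(2*w + 4) - 10*w + 5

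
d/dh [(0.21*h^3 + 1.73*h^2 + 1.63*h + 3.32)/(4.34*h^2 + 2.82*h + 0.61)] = (0.9114*h^4 + 1.1844*h^3 - 1.8113*h^2 - 26.707*h - 8.3681)/(18.8356*h^4 + 24.4776*h^3 + 13.2472*h^2 + 3.4404*h + 0.3721)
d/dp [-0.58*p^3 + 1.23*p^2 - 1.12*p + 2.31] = -1.74*p^2 + 2.46*p - 1.12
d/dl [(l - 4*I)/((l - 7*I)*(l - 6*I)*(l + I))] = 2*(-l^3 + 12*I*l^2 + 48*l - 79*I)/(l^6 - 24*I*l^5 - 202*l^4 + 612*I*l^3 - 167*l^2 + 2436*I*l - 1764)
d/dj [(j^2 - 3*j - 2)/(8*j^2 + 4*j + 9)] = (28*j^2 + 50*j - 19)/(64*j^4 + 64*j^3 + 160*j^2 + 72*j + 81)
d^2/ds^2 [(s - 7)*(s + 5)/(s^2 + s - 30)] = 2*(-3*s^3 - 15*s^2 - 285*s - 245)/(s^6 + 3*s^5 - 87*s^4 - 179*s^3 + 2610*s^2 + 2700*s - 27000)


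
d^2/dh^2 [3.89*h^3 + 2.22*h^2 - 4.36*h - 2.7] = 23.34*h + 4.44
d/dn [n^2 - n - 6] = 2*n - 1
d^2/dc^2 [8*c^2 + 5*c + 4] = 16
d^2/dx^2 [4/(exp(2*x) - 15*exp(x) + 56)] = 4*((15 - 4*exp(x))*(exp(2*x) - 15*exp(x) + 56) + 2*(2*exp(x) - 15)^2*exp(x))*exp(x)/(exp(2*x) - 15*exp(x) + 56)^3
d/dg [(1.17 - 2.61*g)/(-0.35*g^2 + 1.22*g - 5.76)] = (-0.9135*g^2 + 0.819*g + 13.6062)/(0.1225*g^4 - 0.854*g^3 + 5.5204*g^2 - 14.0544*g + 33.1776)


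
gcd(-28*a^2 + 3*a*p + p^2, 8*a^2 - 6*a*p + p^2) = -4*a + p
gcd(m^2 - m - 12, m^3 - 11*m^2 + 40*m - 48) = m - 4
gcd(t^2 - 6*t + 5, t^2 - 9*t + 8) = t - 1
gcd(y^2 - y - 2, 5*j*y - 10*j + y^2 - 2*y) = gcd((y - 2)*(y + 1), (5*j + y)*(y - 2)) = y - 2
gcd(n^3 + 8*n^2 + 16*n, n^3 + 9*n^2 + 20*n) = n^2 + 4*n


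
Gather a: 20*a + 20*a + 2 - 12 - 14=40*a - 24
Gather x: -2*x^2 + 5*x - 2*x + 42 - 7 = -2*x^2 + 3*x + 35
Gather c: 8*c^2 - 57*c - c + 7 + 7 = 8*c^2 - 58*c + 14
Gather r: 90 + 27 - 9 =108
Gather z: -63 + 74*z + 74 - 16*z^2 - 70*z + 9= -16*z^2 + 4*z + 20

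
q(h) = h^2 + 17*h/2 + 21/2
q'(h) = 2*h + 17/2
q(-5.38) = -6.29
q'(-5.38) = -2.26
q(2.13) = 33.14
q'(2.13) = 12.76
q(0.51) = 15.10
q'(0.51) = 9.52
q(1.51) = 25.62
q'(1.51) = 11.52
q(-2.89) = -5.71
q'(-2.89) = 2.72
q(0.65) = 16.45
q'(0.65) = 9.80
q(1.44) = 24.81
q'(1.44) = 11.38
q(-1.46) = 0.22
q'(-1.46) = 5.58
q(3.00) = 45.00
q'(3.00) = 14.50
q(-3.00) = -6.00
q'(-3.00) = 2.50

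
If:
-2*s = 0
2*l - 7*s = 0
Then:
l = 0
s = 0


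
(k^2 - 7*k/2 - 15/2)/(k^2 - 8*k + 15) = (k + 3/2)/(k - 3)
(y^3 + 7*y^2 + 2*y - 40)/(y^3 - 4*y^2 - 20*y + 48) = (y + 5)/(y - 6)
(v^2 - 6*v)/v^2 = (v - 6)/v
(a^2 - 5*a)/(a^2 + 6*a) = (a - 5)/(a + 6)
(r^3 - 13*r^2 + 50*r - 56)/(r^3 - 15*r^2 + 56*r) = (r^2 - 6*r + 8)/(r*(r - 8))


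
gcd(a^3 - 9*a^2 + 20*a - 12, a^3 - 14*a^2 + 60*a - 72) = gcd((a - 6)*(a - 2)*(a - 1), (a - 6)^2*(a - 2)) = a^2 - 8*a + 12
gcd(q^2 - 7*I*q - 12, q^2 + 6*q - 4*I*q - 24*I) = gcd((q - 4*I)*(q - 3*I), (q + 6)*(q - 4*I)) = q - 4*I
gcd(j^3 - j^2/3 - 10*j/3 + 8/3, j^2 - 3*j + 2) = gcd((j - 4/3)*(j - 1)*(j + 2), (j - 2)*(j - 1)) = j - 1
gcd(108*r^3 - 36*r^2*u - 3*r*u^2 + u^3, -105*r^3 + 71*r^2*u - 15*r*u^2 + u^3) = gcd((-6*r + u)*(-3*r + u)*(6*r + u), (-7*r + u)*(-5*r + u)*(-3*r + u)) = 3*r - u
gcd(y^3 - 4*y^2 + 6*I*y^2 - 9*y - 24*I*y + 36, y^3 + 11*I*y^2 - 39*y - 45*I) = y^2 + 6*I*y - 9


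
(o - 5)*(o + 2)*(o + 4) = o^3 + o^2 - 22*o - 40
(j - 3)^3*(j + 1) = j^4 - 8*j^3 + 18*j^2 - 27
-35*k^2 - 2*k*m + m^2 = (-7*k + m)*(5*k + m)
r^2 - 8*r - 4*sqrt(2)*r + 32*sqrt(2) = (r - 8)*(r - 4*sqrt(2))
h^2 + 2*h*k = h*(h + 2*k)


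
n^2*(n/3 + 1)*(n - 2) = n^4/3 + n^3/3 - 2*n^2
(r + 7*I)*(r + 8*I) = r^2 + 15*I*r - 56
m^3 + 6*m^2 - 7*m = m*(m - 1)*(m + 7)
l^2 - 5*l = l*(l - 5)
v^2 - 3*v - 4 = (v - 4)*(v + 1)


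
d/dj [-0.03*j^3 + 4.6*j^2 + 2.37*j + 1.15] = -0.09*j^2 + 9.2*j + 2.37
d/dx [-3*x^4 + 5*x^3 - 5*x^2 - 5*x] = -12*x^3 + 15*x^2 - 10*x - 5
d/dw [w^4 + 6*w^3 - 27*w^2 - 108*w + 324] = 4*w^3 + 18*w^2 - 54*w - 108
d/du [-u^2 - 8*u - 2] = -2*u - 8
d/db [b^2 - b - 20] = 2*b - 1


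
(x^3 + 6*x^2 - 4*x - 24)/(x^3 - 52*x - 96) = (x - 2)/(x - 8)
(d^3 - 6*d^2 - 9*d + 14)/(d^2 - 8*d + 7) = d + 2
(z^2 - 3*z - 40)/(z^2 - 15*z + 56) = (z + 5)/(z - 7)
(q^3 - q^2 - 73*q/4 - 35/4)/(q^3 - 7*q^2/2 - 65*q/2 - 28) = (2*q^2 - 9*q - 5)/(2*(q^2 - 7*q - 8))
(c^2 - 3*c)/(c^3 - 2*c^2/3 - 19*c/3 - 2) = 3*c/(3*c^2 + 7*c + 2)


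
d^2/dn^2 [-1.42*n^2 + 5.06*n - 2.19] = -2.84000000000000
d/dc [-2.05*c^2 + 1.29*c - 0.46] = 1.29 - 4.1*c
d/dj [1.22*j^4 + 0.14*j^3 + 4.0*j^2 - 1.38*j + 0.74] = 4.88*j^3 + 0.42*j^2 + 8.0*j - 1.38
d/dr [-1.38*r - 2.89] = -1.38000000000000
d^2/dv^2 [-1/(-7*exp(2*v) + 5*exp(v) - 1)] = ((5 - 28*exp(v))*(7*exp(2*v) - 5*exp(v) + 1) + 2*(14*exp(v) - 5)^2*exp(v))*exp(v)/(7*exp(2*v) - 5*exp(v) + 1)^3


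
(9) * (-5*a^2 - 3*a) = -45*a^2 - 27*a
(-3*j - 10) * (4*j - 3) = -12*j^2 - 31*j + 30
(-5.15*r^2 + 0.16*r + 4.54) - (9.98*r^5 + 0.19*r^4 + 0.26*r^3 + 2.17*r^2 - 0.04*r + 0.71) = -9.98*r^5 - 0.19*r^4 - 0.26*r^3 - 7.32*r^2 + 0.2*r + 3.83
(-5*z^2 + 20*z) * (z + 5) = -5*z^3 - 5*z^2 + 100*z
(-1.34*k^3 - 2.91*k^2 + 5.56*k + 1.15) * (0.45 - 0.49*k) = 0.6566*k^4 + 0.8229*k^3 - 4.0339*k^2 + 1.9385*k + 0.5175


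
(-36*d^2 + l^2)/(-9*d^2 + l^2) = (36*d^2 - l^2)/(9*d^2 - l^2)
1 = 1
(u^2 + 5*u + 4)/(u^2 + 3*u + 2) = (u + 4)/(u + 2)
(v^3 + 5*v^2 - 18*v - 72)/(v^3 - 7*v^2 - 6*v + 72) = (v + 6)/(v - 6)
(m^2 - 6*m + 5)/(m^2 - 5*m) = (m - 1)/m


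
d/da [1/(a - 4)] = -1/(a - 4)^2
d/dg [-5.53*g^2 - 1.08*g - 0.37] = -11.06*g - 1.08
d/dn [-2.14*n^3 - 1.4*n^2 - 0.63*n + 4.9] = -6.42*n^2 - 2.8*n - 0.63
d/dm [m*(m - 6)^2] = 3*(m - 6)*(m - 2)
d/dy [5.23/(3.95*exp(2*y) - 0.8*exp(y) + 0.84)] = (4.184 - 41.317*exp(y))*exp(y)/(3.95*exp(2*y) - 0.8*exp(y) + 0.84)^2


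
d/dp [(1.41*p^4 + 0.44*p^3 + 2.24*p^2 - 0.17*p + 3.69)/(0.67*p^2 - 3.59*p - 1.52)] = (1.8894*p^5 - 14.8909*p^4 - 11.732*p^3 - 9.9341*p^2 - 11.7542*p + 13.5055)/(0.4489*p^4 - 4.8106*p^3 + 10.8513*p^2 + 10.9136*p + 2.3104)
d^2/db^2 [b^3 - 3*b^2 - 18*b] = 6*b - 6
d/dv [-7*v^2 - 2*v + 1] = -14*v - 2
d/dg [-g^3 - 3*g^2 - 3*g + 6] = -3*g^2 - 6*g - 3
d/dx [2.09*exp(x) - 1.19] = 2.09*exp(x)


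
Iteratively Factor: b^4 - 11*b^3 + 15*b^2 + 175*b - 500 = (b - 5)*(b^3 - 6*b^2 - 15*b + 100) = (b - 5)^2*(b^2 - b - 20) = (b - 5)^3*(b + 4)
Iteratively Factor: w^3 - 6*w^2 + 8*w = (w - 2)*(w^2 - 4*w) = (w - 4)*(w - 2)*(w)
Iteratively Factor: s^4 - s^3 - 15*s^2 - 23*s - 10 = (s + 2)*(s^3 - 3*s^2 - 9*s - 5) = (s - 5)*(s + 2)*(s^2 + 2*s + 1) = (s - 5)*(s + 1)*(s + 2)*(s + 1)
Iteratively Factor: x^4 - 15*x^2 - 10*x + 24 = (x - 1)*(x^3 + x^2 - 14*x - 24) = (x - 1)*(x + 3)*(x^2 - 2*x - 8) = (x - 4)*(x - 1)*(x + 3)*(x + 2)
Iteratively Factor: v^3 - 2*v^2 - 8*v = (v - 4)*(v^2 + 2*v) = v*(v - 4)*(v + 2)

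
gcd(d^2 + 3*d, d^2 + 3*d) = d^2 + 3*d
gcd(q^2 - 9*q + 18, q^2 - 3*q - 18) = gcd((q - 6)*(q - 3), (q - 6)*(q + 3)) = q - 6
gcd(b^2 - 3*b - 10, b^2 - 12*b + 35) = b - 5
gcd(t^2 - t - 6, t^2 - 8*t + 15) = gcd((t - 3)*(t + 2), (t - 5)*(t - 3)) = t - 3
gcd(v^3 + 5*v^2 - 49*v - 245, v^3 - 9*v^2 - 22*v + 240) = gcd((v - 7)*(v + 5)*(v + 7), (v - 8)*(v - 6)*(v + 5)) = v + 5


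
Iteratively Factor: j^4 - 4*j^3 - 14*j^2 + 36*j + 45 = (j - 3)*(j^3 - j^2 - 17*j - 15) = (j - 3)*(j + 1)*(j^2 - 2*j - 15) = (j - 5)*(j - 3)*(j + 1)*(j + 3)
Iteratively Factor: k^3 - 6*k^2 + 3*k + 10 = (k + 1)*(k^2 - 7*k + 10) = (k - 5)*(k + 1)*(k - 2)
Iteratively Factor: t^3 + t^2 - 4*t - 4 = (t + 1)*(t^2 - 4) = (t - 2)*(t + 1)*(t + 2)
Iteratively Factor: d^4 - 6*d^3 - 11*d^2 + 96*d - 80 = (d - 4)*(d^3 - 2*d^2 - 19*d + 20) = (d - 4)*(d + 4)*(d^2 - 6*d + 5) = (d - 5)*(d - 4)*(d + 4)*(d - 1)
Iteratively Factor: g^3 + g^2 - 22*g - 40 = (g + 4)*(g^2 - 3*g - 10) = (g - 5)*(g + 4)*(g + 2)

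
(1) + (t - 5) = t - 4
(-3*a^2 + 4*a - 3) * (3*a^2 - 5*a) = -9*a^4 + 27*a^3 - 29*a^2 + 15*a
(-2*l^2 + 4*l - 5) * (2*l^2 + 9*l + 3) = -4*l^4 - 10*l^3 + 20*l^2 - 33*l - 15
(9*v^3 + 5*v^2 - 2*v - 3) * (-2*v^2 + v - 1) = -18*v^5 - v^4 - v^2 - v + 3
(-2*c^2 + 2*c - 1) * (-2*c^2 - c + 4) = 4*c^4 - 2*c^3 - 8*c^2 + 9*c - 4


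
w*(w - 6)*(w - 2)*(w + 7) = w^4 - w^3 - 44*w^2 + 84*w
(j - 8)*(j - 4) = j^2 - 12*j + 32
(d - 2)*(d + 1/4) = d^2 - 7*d/4 - 1/2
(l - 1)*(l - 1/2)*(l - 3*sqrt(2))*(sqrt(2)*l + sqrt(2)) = sqrt(2)*l^4 - 6*l^3 - sqrt(2)*l^3/2 - sqrt(2)*l^2 + 3*l^2 + sqrt(2)*l/2 + 6*l - 3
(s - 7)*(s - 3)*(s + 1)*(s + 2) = s^4 - 7*s^3 - 7*s^2 + 43*s + 42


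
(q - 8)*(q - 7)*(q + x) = q^3 + q^2*x - 15*q^2 - 15*q*x + 56*q + 56*x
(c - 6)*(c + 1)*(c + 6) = c^3 + c^2 - 36*c - 36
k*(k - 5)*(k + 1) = k^3 - 4*k^2 - 5*k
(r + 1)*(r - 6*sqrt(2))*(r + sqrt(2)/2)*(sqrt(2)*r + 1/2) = sqrt(2)*r^4 - 21*r^3/2 + sqrt(2)*r^3 - 35*sqrt(2)*r^2/4 - 21*r^2/2 - 35*sqrt(2)*r/4 - 3*r - 3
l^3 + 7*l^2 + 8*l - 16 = (l - 1)*(l + 4)^2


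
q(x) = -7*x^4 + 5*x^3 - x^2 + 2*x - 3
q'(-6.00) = 6602.00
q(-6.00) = -10203.00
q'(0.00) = 2.00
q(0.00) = -3.00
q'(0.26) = 2.00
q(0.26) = -2.49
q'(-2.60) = 600.73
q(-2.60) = -422.72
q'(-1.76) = 204.63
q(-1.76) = -104.04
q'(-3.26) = 1138.02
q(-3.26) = -984.00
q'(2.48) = -337.79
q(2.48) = -192.72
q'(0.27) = 2.00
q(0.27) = -2.47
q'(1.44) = -53.38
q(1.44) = -17.36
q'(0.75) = -2.88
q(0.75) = -2.17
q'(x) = -28*x^3 + 15*x^2 - 2*x + 2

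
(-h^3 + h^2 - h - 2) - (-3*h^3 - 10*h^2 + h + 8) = 2*h^3 + 11*h^2 - 2*h - 10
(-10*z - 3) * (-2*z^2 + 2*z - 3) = 20*z^3 - 14*z^2 + 24*z + 9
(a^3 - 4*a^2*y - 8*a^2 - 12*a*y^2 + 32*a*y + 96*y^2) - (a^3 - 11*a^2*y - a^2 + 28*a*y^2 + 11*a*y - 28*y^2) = 7*a^2*y - 7*a^2 - 40*a*y^2 + 21*a*y + 124*y^2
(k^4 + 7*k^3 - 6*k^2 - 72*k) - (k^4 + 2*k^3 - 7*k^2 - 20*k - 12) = 5*k^3 + k^2 - 52*k + 12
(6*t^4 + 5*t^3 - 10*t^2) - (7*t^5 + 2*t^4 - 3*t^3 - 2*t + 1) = -7*t^5 + 4*t^4 + 8*t^3 - 10*t^2 + 2*t - 1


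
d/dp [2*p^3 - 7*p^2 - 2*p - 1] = 6*p^2 - 14*p - 2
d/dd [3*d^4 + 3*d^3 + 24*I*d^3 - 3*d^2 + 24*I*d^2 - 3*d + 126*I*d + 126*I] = 12*d^3 + d^2*(9 + 72*I) + d*(-6 + 48*I) - 3 + 126*I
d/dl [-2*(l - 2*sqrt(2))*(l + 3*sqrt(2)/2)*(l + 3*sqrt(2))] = -6*l^2 - 10*sqrt(2)*l + 18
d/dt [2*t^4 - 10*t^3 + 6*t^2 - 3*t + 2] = 8*t^3 - 30*t^2 + 12*t - 3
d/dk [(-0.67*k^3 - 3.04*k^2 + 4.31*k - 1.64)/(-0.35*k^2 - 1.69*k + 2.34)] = (0.2345*k^4 + 2.2646*k^3 + 1.9427*k^2 - 15.3752*k + 7.3138)/(0.1225*k^4 + 1.183*k^3 + 1.2181*k^2 - 7.9092*k + 5.4756)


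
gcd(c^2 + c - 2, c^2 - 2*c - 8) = c + 2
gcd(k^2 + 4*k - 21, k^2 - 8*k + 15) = k - 3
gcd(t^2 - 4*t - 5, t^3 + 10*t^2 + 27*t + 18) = t + 1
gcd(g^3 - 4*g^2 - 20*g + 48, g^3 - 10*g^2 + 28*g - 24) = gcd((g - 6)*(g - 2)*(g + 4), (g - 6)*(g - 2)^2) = g^2 - 8*g + 12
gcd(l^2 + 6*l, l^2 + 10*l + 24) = l + 6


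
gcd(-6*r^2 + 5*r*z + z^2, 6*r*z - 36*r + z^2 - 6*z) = 6*r + z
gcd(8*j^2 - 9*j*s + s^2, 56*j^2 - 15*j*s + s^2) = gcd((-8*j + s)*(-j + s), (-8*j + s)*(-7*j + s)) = -8*j + s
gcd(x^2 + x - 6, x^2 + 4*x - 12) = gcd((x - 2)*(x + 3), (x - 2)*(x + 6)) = x - 2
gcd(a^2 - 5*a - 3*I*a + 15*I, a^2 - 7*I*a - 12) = a - 3*I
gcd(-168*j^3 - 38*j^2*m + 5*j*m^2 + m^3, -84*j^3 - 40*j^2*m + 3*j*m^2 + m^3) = 42*j^2 - j*m - m^2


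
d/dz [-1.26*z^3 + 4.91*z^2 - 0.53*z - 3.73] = -3.78*z^2 + 9.82*z - 0.53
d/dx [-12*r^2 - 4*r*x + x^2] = -4*r + 2*x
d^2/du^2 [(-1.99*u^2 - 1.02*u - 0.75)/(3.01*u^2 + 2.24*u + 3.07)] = (8.352148*u^3 + 69.563508*u^2 + 26.212284*u - 17.14778)/(27.270901*u^6 + 60.883872*u^5 + 128.752449*u^4 + 135.434432*u^3 + 131.318943*u^2 + 63.335328*u + 28.934443)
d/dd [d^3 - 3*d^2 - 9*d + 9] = 3*d^2 - 6*d - 9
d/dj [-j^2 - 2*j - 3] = -2*j - 2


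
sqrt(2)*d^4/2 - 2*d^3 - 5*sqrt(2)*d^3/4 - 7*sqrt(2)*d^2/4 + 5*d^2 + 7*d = d*(d - 7/2)*(d - 2*sqrt(2))*(sqrt(2)*d/2 + sqrt(2)/2)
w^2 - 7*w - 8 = (w - 8)*(w + 1)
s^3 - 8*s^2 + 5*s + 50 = (s - 5)^2*(s + 2)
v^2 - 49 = (v - 7)*(v + 7)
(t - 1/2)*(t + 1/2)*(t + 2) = t^3 + 2*t^2 - t/4 - 1/2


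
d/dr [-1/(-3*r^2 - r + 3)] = (-6*r - 1)/(3*r^2 + r - 3)^2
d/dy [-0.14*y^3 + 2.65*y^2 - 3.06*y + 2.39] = -0.42*y^2 + 5.3*y - 3.06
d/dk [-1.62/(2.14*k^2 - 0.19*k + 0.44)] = (6.9336*k - 0.3078)/(2.14*k^2 - 0.19*k + 0.44)^2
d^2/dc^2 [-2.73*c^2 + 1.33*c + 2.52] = -5.46000000000000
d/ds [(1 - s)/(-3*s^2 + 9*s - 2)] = (-3*s^2 + 6*s - 7)/(9*s^4 - 54*s^3 + 93*s^2 - 36*s + 4)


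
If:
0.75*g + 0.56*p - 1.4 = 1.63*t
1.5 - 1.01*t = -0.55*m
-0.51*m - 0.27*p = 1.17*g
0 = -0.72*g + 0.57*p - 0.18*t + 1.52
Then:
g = 1.63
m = -3.37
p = -0.71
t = -0.35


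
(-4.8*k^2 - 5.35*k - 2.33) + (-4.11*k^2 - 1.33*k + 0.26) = -8.91*k^2 - 6.68*k - 2.07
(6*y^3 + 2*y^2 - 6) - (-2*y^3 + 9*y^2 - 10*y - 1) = 8*y^3 - 7*y^2 + 10*y - 5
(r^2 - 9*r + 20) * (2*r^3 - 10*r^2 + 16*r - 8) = 2*r^5 - 28*r^4 + 146*r^3 - 352*r^2 + 392*r - 160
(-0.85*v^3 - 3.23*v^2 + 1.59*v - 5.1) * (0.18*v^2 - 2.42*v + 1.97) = -0.153*v^5 + 1.4756*v^4 + 6.4283*v^3 - 11.1289*v^2 + 15.4743*v - 10.047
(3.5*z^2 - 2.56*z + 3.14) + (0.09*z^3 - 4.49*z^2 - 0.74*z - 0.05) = 0.09*z^3 - 0.99*z^2 - 3.3*z + 3.09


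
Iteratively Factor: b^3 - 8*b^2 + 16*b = (b - 4)*(b^2 - 4*b) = b*(b - 4)*(b - 4)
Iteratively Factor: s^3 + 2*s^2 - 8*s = (s)*(s^2 + 2*s - 8) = s*(s + 4)*(s - 2)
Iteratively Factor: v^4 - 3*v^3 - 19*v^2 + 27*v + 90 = (v + 2)*(v^3 - 5*v^2 - 9*v + 45) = (v + 2)*(v + 3)*(v^2 - 8*v + 15) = (v - 5)*(v + 2)*(v + 3)*(v - 3)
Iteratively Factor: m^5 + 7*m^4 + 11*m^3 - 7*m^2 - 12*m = (m + 1)*(m^4 + 6*m^3 + 5*m^2 - 12*m) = (m + 1)*(m + 3)*(m^3 + 3*m^2 - 4*m) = m*(m + 1)*(m + 3)*(m^2 + 3*m - 4) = m*(m + 1)*(m + 3)*(m + 4)*(m - 1)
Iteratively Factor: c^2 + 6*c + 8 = (c + 4)*(c + 2)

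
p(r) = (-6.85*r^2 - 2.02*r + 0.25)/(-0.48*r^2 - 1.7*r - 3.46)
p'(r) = (-13.7*r - 2.02)/(-0.48*r^2 - 1.7*r - 3.46) + (0.96*r + 1.7)*(-6.85*r^2 - 2.02*r + 0.25)/(-0.48*r^2 - 1.7*r - 3.46)^2 = (10.6754*r^2 + 47.642*r + 7.4142)/(0.2304*r^4 + 1.632*r^3 + 6.2116*r^2 + 11.764*r + 11.9716)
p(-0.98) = 1.93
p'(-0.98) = -5.71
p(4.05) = 6.60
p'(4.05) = 1.13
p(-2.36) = 15.62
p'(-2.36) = -10.12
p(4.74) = 7.32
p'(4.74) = 0.95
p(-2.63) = 18.11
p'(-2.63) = -8.26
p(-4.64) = 23.34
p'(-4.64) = 0.46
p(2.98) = 5.21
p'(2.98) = 1.49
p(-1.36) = 4.75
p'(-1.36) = -9.08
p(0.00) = -0.07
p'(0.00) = 0.62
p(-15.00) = 17.57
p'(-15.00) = 0.23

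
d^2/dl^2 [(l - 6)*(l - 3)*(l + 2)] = 6*l - 14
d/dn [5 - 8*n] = -8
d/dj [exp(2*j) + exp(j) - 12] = (2*exp(j) + 1)*exp(j)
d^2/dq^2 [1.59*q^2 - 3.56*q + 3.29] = 3.18000000000000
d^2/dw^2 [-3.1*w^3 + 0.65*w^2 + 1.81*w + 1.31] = 1.3 - 18.6*w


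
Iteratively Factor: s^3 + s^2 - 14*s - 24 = (s + 2)*(s^2 - s - 12) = (s + 2)*(s + 3)*(s - 4)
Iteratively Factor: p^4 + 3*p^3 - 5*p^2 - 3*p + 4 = (p - 1)*(p^3 + 4*p^2 - p - 4) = (p - 1)^2*(p^2 + 5*p + 4) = (p - 1)^2*(p + 4)*(p + 1)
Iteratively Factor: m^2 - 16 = (m - 4)*(m + 4)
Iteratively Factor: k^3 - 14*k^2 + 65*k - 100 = (k - 4)*(k^2 - 10*k + 25) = (k - 5)*(k - 4)*(k - 5)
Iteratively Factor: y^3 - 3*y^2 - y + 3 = (y + 1)*(y^2 - 4*y + 3) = (y - 3)*(y + 1)*(y - 1)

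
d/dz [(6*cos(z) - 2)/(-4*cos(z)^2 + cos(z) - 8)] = 2*(12*sin(z)^2 + 8*cos(z) + 11)*sin(z)/(4*sin(z)^2 + cos(z) - 12)^2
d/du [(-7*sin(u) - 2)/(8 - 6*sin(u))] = -17*cos(u)/(3*sin(u) - 4)^2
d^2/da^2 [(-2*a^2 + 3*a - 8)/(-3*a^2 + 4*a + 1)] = 2*(-3*a^3 + 234*a^2 - 315*a + 166)/(27*a^6 - 108*a^5 + 117*a^4 + 8*a^3 - 39*a^2 - 12*a - 1)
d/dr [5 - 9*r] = -9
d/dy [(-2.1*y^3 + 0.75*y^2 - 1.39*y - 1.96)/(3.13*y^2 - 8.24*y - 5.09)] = (-6.573*y^4 + 34.608*y^3 + 30.2377*y^2 + 4.6346*y - 9.0753)/(9.7969*y^4 - 51.5824*y^3 + 36.0342*y^2 + 83.8832*y + 25.9081)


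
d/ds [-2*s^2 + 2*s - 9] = 2 - 4*s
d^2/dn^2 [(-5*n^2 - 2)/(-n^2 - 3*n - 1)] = 6*(-5*n^3 - 3*n^2 + 6*n + 7)/(n^6 + 9*n^5 + 30*n^4 + 45*n^3 + 30*n^2 + 9*n + 1)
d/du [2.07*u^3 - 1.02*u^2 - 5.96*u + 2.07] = 6.21*u^2 - 2.04*u - 5.96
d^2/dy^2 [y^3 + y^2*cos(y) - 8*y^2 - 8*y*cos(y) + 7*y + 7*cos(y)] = -y^2*cos(y) - 4*y*sin(y) + 8*y*cos(y) + 6*y + 16*sin(y) - 5*cos(y) - 16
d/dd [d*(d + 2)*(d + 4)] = 3*d^2 + 12*d + 8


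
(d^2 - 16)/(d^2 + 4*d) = (d - 4)/d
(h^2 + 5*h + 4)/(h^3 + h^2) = (h + 4)/h^2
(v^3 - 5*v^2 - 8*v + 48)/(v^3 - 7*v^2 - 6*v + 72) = (v - 4)/(v - 6)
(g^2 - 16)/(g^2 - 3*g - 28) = (g - 4)/(g - 7)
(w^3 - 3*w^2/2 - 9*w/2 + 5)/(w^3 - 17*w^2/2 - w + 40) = (w - 1)/(w - 8)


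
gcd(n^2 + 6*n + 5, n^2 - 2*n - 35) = n + 5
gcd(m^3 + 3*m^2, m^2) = m^2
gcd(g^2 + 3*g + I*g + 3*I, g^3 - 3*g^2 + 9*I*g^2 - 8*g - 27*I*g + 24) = g + I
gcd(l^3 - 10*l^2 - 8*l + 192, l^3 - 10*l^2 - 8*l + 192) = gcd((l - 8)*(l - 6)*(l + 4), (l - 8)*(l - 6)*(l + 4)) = l^3 - 10*l^2 - 8*l + 192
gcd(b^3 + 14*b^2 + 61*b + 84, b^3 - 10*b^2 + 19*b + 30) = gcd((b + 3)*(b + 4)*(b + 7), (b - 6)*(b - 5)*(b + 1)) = 1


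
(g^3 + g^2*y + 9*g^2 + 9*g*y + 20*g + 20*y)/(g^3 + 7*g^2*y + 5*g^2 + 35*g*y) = (g^2 + g*y + 4*g + 4*y)/(g*(g + 7*y))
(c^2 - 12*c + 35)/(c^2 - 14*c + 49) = (c - 5)/(c - 7)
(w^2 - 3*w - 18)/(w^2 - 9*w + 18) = (w + 3)/(w - 3)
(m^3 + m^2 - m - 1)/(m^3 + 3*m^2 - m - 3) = (m + 1)/(m + 3)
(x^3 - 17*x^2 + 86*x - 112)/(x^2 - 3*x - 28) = (x^2 - 10*x + 16)/(x + 4)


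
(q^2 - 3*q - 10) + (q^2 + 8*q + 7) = 2*q^2 + 5*q - 3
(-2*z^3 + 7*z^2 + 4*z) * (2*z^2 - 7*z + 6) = -4*z^5 + 28*z^4 - 53*z^3 + 14*z^2 + 24*z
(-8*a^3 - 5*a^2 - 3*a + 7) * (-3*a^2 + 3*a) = 24*a^5 - 9*a^4 - 6*a^3 - 30*a^2 + 21*a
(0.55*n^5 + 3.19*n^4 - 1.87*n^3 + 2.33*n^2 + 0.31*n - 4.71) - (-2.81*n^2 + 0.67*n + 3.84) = 0.55*n^5 + 3.19*n^4 - 1.87*n^3 + 5.14*n^2 - 0.36*n - 8.55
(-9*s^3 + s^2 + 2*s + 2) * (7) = -63*s^3 + 7*s^2 + 14*s + 14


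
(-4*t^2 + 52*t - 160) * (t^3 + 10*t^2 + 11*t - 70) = -4*t^5 + 12*t^4 + 316*t^3 - 748*t^2 - 5400*t + 11200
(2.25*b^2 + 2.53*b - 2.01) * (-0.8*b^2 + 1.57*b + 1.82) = -1.8*b^4 + 1.5085*b^3 + 9.6751*b^2 + 1.4489*b - 3.6582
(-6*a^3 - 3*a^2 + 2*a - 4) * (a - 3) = -6*a^4 + 15*a^3 + 11*a^2 - 10*a + 12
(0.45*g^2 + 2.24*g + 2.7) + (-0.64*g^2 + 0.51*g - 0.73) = -0.19*g^2 + 2.75*g + 1.97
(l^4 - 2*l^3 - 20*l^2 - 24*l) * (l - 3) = l^5 - 5*l^4 - 14*l^3 + 36*l^2 + 72*l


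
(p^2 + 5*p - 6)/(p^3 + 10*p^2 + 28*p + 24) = (p - 1)/(p^2 + 4*p + 4)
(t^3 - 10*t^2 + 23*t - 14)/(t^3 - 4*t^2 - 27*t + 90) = (t^3 - 10*t^2 + 23*t - 14)/(t^3 - 4*t^2 - 27*t + 90)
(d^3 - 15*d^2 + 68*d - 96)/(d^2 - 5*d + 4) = (d^2 - 11*d + 24)/(d - 1)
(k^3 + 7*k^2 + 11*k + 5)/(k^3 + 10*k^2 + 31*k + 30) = (k^2 + 2*k + 1)/(k^2 + 5*k + 6)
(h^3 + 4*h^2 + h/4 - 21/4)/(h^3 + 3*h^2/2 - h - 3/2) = (h + 7/2)/(h + 1)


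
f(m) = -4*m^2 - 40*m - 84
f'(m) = -8*m - 40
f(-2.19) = -15.58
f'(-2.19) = -22.48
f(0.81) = -119.02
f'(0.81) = -46.48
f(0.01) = -84.40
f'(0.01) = -40.08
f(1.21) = -138.26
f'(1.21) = -49.68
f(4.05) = -311.61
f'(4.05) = -72.40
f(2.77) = -225.49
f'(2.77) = -62.16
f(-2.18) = -15.81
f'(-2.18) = -22.56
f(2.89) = -233.01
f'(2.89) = -63.12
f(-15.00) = -384.00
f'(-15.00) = 80.00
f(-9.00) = -48.00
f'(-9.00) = 32.00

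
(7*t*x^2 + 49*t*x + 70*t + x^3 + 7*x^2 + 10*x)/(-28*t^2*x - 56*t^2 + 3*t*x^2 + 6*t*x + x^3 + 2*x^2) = (x + 5)/(-4*t + x)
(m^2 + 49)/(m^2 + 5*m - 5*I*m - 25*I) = (m^2 + 49)/(m^2 + 5*m*(1 - I) - 25*I)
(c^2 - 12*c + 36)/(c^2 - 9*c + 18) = (c - 6)/(c - 3)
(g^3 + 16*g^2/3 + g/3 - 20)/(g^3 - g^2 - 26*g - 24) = (g^2 + 4*g/3 - 5)/(g^2 - 5*g - 6)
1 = 1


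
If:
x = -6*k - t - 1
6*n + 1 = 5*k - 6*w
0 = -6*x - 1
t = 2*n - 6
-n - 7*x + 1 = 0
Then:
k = 5/36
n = 13/6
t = -5/3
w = -479/216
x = -1/6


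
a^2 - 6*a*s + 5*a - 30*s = (a + 5)*(a - 6*s)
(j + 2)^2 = j^2 + 4*j + 4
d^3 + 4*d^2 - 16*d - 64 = (d - 4)*(d + 4)^2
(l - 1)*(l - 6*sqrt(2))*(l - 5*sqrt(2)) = l^3 - 11*sqrt(2)*l^2 - l^2 + 11*sqrt(2)*l + 60*l - 60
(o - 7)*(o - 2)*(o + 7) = o^3 - 2*o^2 - 49*o + 98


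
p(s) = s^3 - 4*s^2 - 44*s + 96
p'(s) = 3*s^2 - 8*s - 44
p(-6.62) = -78.14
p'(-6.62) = 140.43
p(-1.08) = 137.59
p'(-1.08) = -31.86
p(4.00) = -80.00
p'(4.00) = -28.00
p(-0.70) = 124.50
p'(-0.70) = -36.93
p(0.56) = 70.28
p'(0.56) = -47.54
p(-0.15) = 102.51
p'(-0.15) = -42.73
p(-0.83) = 129.19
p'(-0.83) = -35.29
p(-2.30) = 163.87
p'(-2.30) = -9.73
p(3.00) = -45.00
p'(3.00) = -41.00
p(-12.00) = -1680.00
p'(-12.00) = 484.00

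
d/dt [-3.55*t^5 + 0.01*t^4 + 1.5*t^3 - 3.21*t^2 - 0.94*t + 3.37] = -17.75*t^4 + 0.04*t^3 + 4.5*t^2 - 6.42*t - 0.94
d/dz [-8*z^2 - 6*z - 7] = -16*z - 6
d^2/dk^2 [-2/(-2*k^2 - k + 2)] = 4*(-4*k^2 - 2*k + (4*k + 1)^2 + 4)/(2*k^2 + k - 2)^3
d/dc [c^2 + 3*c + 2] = 2*c + 3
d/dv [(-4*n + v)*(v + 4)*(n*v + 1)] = -n*(4*n - v)*(v + 4) - (4*n - v)*(n*v + 1) + (v + 4)*(n*v + 1)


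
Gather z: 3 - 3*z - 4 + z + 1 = -2*z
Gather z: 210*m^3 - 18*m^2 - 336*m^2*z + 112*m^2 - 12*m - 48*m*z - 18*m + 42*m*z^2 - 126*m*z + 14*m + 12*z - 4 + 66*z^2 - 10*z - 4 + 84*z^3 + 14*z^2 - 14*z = 210*m^3 + 94*m^2 - 16*m + 84*z^3 + z^2*(42*m + 80) + z*(-336*m^2 - 174*m - 12) - 8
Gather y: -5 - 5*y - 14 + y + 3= -4*y - 16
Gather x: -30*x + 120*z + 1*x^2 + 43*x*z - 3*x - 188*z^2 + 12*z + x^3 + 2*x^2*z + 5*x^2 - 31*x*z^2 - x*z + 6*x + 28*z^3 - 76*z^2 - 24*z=x^3 + x^2*(2*z + 6) + x*(-31*z^2 + 42*z - 27) + 28*z^3 - 264*z^2 + 108*z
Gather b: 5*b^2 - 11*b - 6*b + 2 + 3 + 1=5*b^2 - 17*b + 6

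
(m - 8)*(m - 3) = m^2 - 11*m + 24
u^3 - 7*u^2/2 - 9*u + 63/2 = (u - 7/2)*(u - 3)*(u + 3)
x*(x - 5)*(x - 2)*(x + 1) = x^4 - 6*x^3 + 3*x^2 + 10*x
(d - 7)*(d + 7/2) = d^2 - 7*d/2 - 49/2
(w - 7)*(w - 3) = w^2 - 10*w + 21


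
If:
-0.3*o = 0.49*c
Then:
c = -0.612244897959184*o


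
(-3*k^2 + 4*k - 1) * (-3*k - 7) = 9*k^3 + 9*k^2 - 25*k + 7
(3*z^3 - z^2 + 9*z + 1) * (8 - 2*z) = -6*z^4 + 26*z^3 - 26*z^2 + 70*z + 8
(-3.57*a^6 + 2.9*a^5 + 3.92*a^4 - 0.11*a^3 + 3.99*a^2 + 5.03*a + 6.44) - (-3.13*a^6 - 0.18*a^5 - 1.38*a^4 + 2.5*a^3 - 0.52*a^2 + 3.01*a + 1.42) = -0.44*a^6 + 3.08*a^5 + 5.3*a^4 - 2.61*a^3 + 4.51*a^2 + 2.02*a + 5.02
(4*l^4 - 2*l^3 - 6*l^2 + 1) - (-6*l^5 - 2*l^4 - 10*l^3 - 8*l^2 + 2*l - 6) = 6*l^5 + 6*l^4 + 8*l^3 + 2*l^2 - 2*l + 7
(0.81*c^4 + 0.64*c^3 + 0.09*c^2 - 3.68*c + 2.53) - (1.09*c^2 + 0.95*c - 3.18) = 0.81*c^4 + 0.64*c^3 - 1.0*c^2 - 4.63*c + 5.71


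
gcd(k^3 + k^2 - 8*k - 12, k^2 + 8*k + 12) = k + 2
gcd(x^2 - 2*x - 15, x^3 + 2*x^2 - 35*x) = x - 5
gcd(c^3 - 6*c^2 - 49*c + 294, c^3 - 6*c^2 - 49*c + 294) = c^3 - 6*c^2 - 49*c + 294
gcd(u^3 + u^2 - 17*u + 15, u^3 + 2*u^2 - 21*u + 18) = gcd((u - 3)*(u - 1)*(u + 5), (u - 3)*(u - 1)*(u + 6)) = u^2 - 4*u + 3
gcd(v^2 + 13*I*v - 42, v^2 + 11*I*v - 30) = v + 6*I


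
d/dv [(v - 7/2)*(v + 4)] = 2*v + 1/2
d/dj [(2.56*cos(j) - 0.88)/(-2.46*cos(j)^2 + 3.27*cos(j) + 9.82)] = (-6.2976*cos(j)^2 + 4.3296*cos(j) - 28.0168)*sin(j)/(6.0516*cos(j)^4 - 16.0884*cos(j)^3 - 37.6215*cos(j)^2 + 64.2228*cos(j) + 96.4324)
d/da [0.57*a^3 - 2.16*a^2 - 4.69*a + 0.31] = 1.71*a^2 - 4.32*a - 4.69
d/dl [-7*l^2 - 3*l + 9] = -14*l - 3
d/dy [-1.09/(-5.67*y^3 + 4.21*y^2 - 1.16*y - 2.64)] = (-18.5409*y^2 + 9.1778*y - 1.2644)/(5.67*y^3 - 4.21*y^2 + 1.16*y + 2.64)^2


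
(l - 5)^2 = l^2 - 10*l + 25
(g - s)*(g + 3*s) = g^2 + 2*g*s - 3*s^2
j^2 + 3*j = j*(j + 3)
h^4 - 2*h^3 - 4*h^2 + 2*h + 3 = (h - 3)*(h - 1)*(h + 1)^2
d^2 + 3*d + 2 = (d + 1)*(d + 2)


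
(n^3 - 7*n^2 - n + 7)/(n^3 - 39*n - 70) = (n^2 - 1)/(n^2 + 7*n + 10)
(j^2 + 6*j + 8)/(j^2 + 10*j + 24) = (j + 2)/(j + 6)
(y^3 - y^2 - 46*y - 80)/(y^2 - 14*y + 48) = (y^2 + 7*y + 10)/(y - 6)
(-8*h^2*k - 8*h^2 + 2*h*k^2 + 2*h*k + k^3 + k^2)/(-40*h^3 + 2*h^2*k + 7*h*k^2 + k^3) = (k + 1)/(5*h + k)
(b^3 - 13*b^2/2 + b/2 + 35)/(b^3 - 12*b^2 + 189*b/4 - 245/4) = 2*(b + 2)/(2*b - 7)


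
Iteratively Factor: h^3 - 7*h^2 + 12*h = (h - 3)*(h^2 - 4*h) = (h - 4)*(h - 3)*(h)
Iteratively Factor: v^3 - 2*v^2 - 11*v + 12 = (v + 3)*(v^2 - 5*v + 4) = (v - 1)*(v + 3)*(v - 4)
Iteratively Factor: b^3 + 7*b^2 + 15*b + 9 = (b + 3)*(b^2 + 4*b + 3) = (b + 1)*(b + 3)*(b + 3)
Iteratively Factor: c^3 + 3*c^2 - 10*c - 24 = (c - 3)*(c^2 + 6*c + 8) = (c - 3)*(c + 4)*(c + 2)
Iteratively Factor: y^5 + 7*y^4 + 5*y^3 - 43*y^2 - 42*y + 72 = (y - 2)*(y^4 + 9*y^3 + 23*y^2 + 3*y - 36) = (y - 2)*(y + 4)*(y^3 + 5*y^2 + 3*y - 9) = (y - 2)*(y - 1)*(y + 4)*(y^2 + 6*y + 9) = (y - 2)*(y - 1)*(y + 3)*(y + 4)*(y + 3)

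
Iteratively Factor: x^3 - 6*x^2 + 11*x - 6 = (x - 2)*(x^2 - 4*x + 3) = (x - 3)*(x - 2)*(x - 1)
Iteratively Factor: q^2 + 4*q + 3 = (q + 1)*(q + 3)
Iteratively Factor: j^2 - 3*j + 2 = (j - 1)*(j - 2)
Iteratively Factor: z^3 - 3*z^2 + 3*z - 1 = (z - 1)*(z^2 - 2*z + 1) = (z - 1)^2*(z - 1)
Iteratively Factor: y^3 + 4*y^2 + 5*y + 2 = (y + 1)*(y^2 + 3*y + 2) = (y + 1)^2*(y + 2)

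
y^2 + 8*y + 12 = (y + 2)*(y + 6)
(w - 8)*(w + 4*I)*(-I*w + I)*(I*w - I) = w^4 - 10*w^3 + 4*I*w^3 + 17*w^2 - 40*I*w^2 - 8*w + 68*I*w - 32*I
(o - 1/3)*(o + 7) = o^2 + 20*o/3 - 7/3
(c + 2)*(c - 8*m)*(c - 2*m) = c^3 - 10*c^2*m + 2*c^2 + 16*c*m^2 - 20*c*m + 32*m^2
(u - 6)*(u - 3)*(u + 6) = u^3 - 3*u^2 - 36*u + 108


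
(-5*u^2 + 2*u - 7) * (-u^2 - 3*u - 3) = 5*u^4 + 13*u^3 + 16*u^2 + 15*u + 21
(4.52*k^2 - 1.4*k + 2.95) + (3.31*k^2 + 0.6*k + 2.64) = 7.83*k^2 - 0.8*k + 5.59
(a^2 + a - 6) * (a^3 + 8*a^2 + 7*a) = a^5 + 9*a^4 + 9*a^3 - 41*a^2 - 42*a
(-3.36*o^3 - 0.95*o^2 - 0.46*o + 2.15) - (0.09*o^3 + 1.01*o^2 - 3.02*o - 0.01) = -3.45*o^3 - 1.96*o^2 + 2.56*o + 2.16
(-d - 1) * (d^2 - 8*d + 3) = -d^3 + 7*d^2 + 5*d - 3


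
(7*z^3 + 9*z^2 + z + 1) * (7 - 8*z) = -56*z^4 - 23*z^3 + 55*z^2 - z + 7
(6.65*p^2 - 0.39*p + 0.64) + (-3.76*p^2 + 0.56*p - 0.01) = 2.89*p^2 + 0.17*p + 0.63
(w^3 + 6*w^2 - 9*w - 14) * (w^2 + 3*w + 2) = w^5 + 9*w^4 + 11*w^3 - 29*w^2 - 60*w - 28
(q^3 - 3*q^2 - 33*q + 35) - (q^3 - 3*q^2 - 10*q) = 35 - 23*q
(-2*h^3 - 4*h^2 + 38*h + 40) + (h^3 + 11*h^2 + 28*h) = -h^3 + 7*h^2 + 66*h + 40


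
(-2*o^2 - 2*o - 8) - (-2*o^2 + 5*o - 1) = -7*o - 7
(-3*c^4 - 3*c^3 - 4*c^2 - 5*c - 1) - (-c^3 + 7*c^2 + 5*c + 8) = -3*c^4 - 2*c^3 - 11*c^2 - 10*c - 9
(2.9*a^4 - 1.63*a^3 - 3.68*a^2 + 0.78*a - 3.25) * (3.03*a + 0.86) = 8.787*a^5 - 2.4449*a^4 - 12.5522*a^3 - 0.8014*a^2 - 9.1767*a - 2.795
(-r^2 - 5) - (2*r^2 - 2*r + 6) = -3*r^2 + 2*r - 11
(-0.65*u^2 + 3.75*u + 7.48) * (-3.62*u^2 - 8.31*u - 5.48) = 2.353*u^4 - 8.1735*u^3 - 54.6781*u^2 - 82.7088*u - 40.9904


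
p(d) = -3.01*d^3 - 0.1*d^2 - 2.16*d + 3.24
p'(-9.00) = -731.79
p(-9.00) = 2208.87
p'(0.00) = -2.16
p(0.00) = 3.24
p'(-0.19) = -2.45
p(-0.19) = 3.67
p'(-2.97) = -81.22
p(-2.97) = 87.63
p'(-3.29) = -99.24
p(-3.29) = 116.45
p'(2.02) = -39.41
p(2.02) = -26.34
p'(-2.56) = -60.83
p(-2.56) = 58.61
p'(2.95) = -81.33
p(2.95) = -81.28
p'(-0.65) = -5.85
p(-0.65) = 5.43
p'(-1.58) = -24.39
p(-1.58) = 18.28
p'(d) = -9.03*d^2 - 0.2*d - 2.16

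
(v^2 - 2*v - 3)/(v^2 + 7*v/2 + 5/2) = 2*(v - 3)/(2*v + 5)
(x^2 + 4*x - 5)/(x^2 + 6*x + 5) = (x - 1)/(x + 1)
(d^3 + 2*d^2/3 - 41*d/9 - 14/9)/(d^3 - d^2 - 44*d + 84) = (d^2 + 8*d/3 + 7/9)/(d^2 + d - 42)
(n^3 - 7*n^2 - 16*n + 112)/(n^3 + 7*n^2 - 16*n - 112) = (n - 7)/(n + 7)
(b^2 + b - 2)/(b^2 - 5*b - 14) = (b - 1)/(b - 7)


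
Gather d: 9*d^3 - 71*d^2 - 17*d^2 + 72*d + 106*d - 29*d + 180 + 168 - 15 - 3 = 9*d^3 - 88*d^2 + 149*d + 330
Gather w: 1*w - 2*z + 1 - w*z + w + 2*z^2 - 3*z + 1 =w*(2 - z) + 2*z^2 - 5*z + 2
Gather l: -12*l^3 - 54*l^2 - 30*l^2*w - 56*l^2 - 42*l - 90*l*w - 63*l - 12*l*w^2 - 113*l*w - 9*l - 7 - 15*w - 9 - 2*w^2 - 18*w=-12*l^3 + l^2*(-30*w - 110) + l*(-12*w^2 - 203*w - 114) - 2*w^2 - 33*w - 16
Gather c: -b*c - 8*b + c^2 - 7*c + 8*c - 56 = -8*b + c^2 + c*(1 - b) - 56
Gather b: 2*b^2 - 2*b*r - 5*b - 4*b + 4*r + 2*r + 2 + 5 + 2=2*b^2 + b*(-2*r - 9) + 6*r + 9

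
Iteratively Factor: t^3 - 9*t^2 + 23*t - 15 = (t - 5)*(t^2 - 4*t + 3) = (t - 5)*(t - 3)*(t - 1)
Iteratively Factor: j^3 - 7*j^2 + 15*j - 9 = (j - 1)*(j^2 - 6*j + 9) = (j - 3)*(j - 1)*(j - 3)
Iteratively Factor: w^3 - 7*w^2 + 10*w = (w)*(w^2 - 7*w + 10) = w*(w - 2)*(w - 5)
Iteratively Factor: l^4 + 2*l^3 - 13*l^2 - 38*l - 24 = (l - 4)*(l^3 + 6*l^2 + 11*l + 6) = (l - 4)*(l + 2)*(l^2 + 4*l + 3) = (l - 4)*(l + 1)*(l + 2)*(l + 3)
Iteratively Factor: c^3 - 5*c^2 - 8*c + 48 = (c - 4)*(c^2 - c - 12) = (c - 4)^2*(c + 3)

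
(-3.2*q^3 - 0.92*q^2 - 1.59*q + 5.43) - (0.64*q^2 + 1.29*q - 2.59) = -3.2*q^3 - 1.56*q^2 - 2.88*q + 8.02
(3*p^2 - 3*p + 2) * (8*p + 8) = 24*p^3 - 8*p + 16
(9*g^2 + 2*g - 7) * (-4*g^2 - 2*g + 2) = -36*g^4 - 26*g^3 + 42*g^2 + 18*g - 14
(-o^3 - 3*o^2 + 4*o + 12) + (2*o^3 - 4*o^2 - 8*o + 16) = o^3 - 7*o^2 - 4*o + 28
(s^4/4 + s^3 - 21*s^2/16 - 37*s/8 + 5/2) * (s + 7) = s^5/4 + 11*s^4/4 + 91*s^3/16 - 221*s^2/16 - 239*s/8 + 35/2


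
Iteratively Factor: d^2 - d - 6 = (d + 2)*(d - 3)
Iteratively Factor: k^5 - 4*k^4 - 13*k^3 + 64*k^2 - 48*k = (k - 3)*(k^4 - k^3 - 16*k^2 + 16*k) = (k - 3)*(k + 4)*(k^3 - 5*k^2 + 4*k) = (k - 4)*(k - 3)*(k + 4)*(k^2 - k) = k*(k - 4)*(k - 3)*(k + 4)*(k - 1)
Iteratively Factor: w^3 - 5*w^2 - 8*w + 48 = (w + 3)*(w^2 - 8*w + 16) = (w - 4)*(w + 3)*(w - 4)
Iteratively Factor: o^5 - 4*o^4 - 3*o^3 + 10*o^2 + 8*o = (o - 4)*(o^4 - 3*o^2 - 2*o) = (o - 4)*(o - 2)*(o^3 + 2*o^2 + o) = o*(o - 4)*(o - 2)*(o^2 + 2*o + 1) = o*(o - 4)*(o - 2)*(o + 1)*(o + 1)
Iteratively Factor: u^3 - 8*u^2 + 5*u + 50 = (u - 5)*(u^2 - 3*u - 10) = (u - 5)^2*(u + 2)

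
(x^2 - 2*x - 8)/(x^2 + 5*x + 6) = (x - 4)/(x + 3)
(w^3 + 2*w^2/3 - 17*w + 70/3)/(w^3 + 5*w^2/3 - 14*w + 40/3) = (3*w - 7)/(3*w - 4)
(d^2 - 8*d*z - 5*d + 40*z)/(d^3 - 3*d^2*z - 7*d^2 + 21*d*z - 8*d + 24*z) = (d^2 - 8*d*z - 5*d + 40*z)/(d^3 - 3*d^2*z - 7*d^2 + 21*d*z - 8*d + 24*z)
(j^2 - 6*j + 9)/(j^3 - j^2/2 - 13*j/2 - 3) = 2*(j - 3)/(2*j^2 + 5*j + 2)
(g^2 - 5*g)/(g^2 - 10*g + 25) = g/(g - 5)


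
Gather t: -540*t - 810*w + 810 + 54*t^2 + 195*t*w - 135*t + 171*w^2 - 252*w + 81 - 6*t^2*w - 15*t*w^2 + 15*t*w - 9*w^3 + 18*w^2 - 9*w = t^2*(54 - 6*w) + t*(-15*w^2 + 210*w - 675) - 9*w^3 + 189*w^2 - 1071*w + 891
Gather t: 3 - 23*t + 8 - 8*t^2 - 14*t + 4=-8*t^2 - 37*t + 15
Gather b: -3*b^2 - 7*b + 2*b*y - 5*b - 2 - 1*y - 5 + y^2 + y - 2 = -3*b^2 + b*(2*y - 12) + y^2 - 9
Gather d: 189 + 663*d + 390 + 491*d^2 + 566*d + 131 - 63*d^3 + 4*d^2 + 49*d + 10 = -63*d^3 + 495*d^2 + 1278*d + 720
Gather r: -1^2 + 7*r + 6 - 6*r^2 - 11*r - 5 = -6*r^2 - 4*r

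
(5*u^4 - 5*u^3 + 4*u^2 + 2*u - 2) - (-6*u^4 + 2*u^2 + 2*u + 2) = 11*u^4 - 5*u^3 + 2*u^2 - 4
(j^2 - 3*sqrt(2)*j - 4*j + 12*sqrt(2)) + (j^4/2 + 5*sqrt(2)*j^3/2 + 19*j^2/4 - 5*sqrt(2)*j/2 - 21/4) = j^4/2 + 5*sqrt(2)*j^3/2 + 23*j^2/4 - 11*sqrt(2)*j/2 - 4*j - 21/4 + 12*sqrt(2)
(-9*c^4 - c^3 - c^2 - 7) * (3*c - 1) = -27*c^5 + 6*c^4 - 2*c^3 + c^2 - 21*c + 7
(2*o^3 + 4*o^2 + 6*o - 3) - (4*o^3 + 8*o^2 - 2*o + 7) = -2*o^3 - 4*o^2 + 8*o - 10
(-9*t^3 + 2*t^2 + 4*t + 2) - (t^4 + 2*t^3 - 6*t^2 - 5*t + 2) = -t^4 - 11*t^3 + 8*t^2 + 9*t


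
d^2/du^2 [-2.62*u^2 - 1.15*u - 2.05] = -5.24000000000000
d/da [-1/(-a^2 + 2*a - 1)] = 2*(1 - a)/(a^2 - 2*a + 1)^2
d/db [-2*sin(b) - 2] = -2*cos(b)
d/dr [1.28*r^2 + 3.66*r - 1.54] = 2.56*r + 3.66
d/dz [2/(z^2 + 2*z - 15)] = 4*(-z - 1)/(z^2 + 2*z - 15)^2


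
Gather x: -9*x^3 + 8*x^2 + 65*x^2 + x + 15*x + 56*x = -9*x^3 + 73*x^2 + 72*x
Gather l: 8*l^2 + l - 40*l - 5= 8*l^2 - 39*l - 5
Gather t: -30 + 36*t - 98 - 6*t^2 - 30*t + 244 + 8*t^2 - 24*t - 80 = 2*t^2 - 18*t + 36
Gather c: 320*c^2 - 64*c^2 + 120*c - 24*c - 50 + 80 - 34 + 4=256*c^2 + 96*c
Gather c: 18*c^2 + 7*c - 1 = 18*c^2 + 7*c - 1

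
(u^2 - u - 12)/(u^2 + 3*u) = (u - 4)/u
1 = 1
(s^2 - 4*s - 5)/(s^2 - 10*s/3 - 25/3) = 3*(s + 1)/(3*s + 5)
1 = 1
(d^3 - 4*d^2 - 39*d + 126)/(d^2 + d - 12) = (d^2 - d - 42)/(d + 4)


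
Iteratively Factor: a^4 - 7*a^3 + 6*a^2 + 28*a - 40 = (a - 2)*(a^3 - 5*a^2 - 4*a + 20) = (a - 2)*(a + 2)*(a^2 - 7*a + 10) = (a - 2)^2*(a + 2)*(a - 5)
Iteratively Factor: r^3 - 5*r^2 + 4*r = (r - 1)*(r^2 - 4*r) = (r - 4)*(r - 1)*(r)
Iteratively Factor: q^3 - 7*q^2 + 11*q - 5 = (q - 5)*(q^2 - 2*q + 1) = (q - 5)*(q - 1)*(q - 1)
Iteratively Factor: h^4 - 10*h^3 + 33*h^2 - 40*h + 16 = (h - 1)*(h^3 - 9*h^2 + 24*h - 16) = (h - 1)^2*(h^2 - 8*h + 16) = (h - 4)*(h - 1)^2*(h - 4)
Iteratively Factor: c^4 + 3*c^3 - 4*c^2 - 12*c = (c + 3)*(c^3 - 4*c) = (c - 2)*(c + 3)*(c^2 + 2*c) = (c - 2)*(c + 2)*(c + 3)*(c)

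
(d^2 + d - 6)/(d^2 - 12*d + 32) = (d^2 + d - 6)/(d^2 - 12*d + 32)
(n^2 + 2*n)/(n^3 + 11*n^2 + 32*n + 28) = n/(n^2 + 9*n + 14)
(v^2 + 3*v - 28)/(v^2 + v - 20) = (v + 7)/(v + 5)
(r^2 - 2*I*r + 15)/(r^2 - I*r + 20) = (r + 3*I)/(r + 4*I)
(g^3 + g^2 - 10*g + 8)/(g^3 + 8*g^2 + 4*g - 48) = (g - 1)/(g + 6)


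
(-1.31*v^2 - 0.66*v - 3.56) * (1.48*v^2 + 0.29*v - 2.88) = -1.9388*v^4 - 1.3567*v^3 - 1.6874*v^2 + 0.8684*v + 10.2528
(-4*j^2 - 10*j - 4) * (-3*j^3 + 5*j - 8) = 12*j^5 + 30*j^4 - 8*j^3 - 18*j^2 + 60*j + 32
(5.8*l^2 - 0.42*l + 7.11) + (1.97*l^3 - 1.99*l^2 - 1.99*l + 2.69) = 1.97*l^3 + 3.81*l^2 - 2.41*l + 9.8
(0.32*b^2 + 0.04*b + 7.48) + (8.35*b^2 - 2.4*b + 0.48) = 8.67*b^2 - 2.36*b + 7.96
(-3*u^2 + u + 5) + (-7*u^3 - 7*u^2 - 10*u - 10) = -7*u^3 - 10*u^2 - 9*u - 5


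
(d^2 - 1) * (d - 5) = d^3 - 5*d^2 - d + 5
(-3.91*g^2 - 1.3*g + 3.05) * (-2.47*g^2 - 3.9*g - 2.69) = 9.6577*g^4 + 18.46*g^3 + 8.0544*g^2 - 8.398*g - 8.2045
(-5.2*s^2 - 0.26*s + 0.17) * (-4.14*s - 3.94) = 21.528*s^3 + 21.5644*s^2 + 0.3206*s - 0.6698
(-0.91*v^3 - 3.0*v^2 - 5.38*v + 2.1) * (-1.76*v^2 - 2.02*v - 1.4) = 1.6016*v^5 + 7.1182*v^4 + 16.8028*v^3 + 11.3716*v^2 + 3.29*v - 2.94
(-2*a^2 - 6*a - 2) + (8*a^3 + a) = 8*a^3 - 2*a^2 - 5*a - 2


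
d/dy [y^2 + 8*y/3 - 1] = 2*y + 8/3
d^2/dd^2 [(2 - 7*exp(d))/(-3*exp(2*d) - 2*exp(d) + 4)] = (63*exp(4*d) - 114*exp(3*d) + 468*exp(2*d) - 48*exp(d) + 96)*exp(d)/(27*exp(6*d) + 54*exp(5*d) - 72*exp(4*d) - 136*exp(3*d) + 96*exp(2*d) + 96*exp(d) - 64)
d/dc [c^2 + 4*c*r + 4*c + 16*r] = 2*c + 4*r + 4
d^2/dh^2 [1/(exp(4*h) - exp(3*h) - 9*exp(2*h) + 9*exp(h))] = ((-16*exp(3*h) + 9*exp(2*h) + 36*exp(h) - 9)*(exp(3*h) - exp(2*h) - 9*exp(h) + 9) + 2*(4*exp(3*h) - 3*exp(2*h) - 18*exp(h) + 9)^2)*exp(-h)/(exp(3*h) - exp(2*h) - 9*exp(h) + 9)^3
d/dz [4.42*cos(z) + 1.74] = -4.42*sin(z)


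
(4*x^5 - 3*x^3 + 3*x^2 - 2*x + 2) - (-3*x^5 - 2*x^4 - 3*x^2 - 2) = 7*x^5 + 2*x^4 - 3*x^3 + 6*x^2 - 2*x + 4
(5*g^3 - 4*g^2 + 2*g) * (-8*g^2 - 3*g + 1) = -40*g^5 + 17*g^4 + g^3 - 10*g^2 + 2*g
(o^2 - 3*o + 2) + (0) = o^2 - 3*o + 2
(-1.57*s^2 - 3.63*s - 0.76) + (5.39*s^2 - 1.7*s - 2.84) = 3.82*s^2 - 5.33*s - 3.6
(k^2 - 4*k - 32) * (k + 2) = k^3 - 2*k^2 - 40*k - 64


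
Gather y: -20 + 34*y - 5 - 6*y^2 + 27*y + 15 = -6*y^2 + 61*y - 10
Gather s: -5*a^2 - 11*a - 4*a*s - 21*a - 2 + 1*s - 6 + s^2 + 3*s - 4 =-5*a^2 - 32*a + s^2 + s*(4 - 4*a) - 12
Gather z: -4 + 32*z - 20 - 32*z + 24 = 0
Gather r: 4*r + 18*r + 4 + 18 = 22*r + 22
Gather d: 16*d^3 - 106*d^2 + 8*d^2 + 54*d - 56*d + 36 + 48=16*d^3 - 98*d^2 - 2*d + 84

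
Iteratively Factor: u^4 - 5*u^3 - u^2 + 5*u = (u - 1)*(u^3 - 4*u^2 - 5*u) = u*(u - 1)*(u^2 - 4*u - 5) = u*(u - 5)*(u - 1)*(u + 1)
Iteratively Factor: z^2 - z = (z - 1)*(z)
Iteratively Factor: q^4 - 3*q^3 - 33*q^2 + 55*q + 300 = (q - 5)*(q^3 + 2*q^2 - 23*q - 60) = (q - 5)*(q + 4)*(q^2 - 2*q - 15) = (q - 5)^2*(q + 4)*(q + 3)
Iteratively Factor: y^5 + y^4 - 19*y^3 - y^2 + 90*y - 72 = (y - 1)*(y^4 + 2*y^3 - 17*y^2 - 18*y + 72) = (y - 3)*(y - 1)*(y^3 + 5*y^2 - 2*y - 24) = (y - 3)*(y - 1)*(y + 3)*(y^2 + 2*y - 8) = (y - 3)*(y - 2)*(y - 1)*(y + 3)*(y + 4)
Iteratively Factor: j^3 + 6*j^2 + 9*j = (j + 3)*(j^2 + 3*j) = j*(j + 3)*(j + 3)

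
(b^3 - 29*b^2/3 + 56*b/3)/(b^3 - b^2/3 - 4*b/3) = (-3*b^2 + 29*b - 56)/(-3*b^2 + b + 4)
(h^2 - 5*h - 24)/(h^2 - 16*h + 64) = (h + 3)/(h - 8)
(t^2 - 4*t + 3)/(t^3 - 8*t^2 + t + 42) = (t - 1)/(t^2 - 5*t - 14)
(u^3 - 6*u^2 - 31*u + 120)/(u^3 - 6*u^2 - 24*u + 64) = (u^2 + 2*u - 15)/(u^2 + 2*u - 8)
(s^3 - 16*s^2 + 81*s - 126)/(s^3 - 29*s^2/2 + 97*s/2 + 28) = 2*(s^2 - 9*s + 18)/(2*s^2 - 15*s - 8)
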